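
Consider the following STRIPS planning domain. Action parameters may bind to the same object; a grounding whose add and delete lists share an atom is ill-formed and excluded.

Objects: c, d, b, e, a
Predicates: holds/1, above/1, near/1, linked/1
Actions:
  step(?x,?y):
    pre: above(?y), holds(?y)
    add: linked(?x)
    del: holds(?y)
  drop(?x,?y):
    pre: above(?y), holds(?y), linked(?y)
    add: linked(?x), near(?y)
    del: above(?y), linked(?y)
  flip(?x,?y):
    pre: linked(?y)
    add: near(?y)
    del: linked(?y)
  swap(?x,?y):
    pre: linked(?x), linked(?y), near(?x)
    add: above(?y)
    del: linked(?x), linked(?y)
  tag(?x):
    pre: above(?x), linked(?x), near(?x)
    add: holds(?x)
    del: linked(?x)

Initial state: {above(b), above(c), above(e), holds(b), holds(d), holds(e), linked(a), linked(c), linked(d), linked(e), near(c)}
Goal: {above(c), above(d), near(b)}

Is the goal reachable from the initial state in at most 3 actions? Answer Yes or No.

Yes

1. step(b,b)  →  {above(b), above(c), above(e), holds(d), holds(e), linked(a), linked(b), linked(c), linked(d), linked(e), near(c)}
2. flip(c,b)  →  {above(b), above(c), above(e), holds(d), holds(e), linked(a), linked(c), linked(d), linked(e), near(b), near(c)}
3. swap(c,d)  →  {above(b), above(c), above(d), above(e), holds(d), holds(e), linked(a), linked(e), near(b), near(c)}
optimal plan length = 3; 3 ≤ 3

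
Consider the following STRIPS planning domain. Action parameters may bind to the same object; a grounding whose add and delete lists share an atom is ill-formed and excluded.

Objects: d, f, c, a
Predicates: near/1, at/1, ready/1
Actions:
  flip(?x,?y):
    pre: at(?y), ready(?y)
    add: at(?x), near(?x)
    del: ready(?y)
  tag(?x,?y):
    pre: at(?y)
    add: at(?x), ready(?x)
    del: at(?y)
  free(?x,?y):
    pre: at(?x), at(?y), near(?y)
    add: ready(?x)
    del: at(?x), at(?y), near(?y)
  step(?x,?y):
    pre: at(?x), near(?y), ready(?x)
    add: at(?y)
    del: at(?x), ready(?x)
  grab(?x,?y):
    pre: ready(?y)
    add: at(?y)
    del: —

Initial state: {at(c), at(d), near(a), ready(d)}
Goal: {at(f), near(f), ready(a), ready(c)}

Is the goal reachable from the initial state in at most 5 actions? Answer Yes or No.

Yes

1. flip(f,d)  →  {at(c), at(d), at(f), near(a), near(f)}
2. tag(c,d)  →  {at(c), at(f), near(a), near(f), ready(c)}
3. tag(a,c)  →  {at(a), at(f), near(a), near(f), ready(a), ready(c)}
optimal plan length = 3; 3 ≤ 5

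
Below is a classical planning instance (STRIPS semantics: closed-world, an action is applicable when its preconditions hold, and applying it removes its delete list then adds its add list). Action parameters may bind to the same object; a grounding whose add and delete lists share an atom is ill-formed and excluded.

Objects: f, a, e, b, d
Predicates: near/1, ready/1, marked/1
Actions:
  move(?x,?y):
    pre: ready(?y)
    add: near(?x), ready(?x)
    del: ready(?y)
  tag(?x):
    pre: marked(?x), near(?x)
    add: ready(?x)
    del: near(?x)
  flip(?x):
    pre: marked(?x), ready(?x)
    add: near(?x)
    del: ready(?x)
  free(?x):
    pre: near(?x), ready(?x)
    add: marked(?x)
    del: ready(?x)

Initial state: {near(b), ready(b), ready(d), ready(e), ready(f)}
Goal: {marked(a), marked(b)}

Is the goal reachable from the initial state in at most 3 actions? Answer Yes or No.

Yes

1. move(a,f)  →  {near(a), near(b), ready(a), ready(b), ready(d), ready(e)}
2. free(a)  →  {marked(a), near(a), near(b), ready(b), ready(d), ready(e)}
3. free(b)  →  {marked(a), marked(b), near(a), near(b), ready(d), ready(e)}
optimal plan length = 3; 3 ≤ 3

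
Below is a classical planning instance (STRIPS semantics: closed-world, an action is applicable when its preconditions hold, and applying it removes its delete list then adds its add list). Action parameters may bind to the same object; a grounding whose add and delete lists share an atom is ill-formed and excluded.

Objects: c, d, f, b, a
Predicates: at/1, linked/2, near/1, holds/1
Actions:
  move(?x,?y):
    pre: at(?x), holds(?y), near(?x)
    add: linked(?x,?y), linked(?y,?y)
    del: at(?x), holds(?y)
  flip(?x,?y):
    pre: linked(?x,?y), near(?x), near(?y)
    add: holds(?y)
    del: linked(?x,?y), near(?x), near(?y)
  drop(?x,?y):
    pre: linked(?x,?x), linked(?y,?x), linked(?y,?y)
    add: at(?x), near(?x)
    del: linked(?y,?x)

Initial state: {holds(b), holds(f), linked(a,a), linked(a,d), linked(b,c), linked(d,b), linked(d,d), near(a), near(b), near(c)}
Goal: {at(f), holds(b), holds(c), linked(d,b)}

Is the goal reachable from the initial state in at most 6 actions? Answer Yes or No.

1. flip(b,c)  →  {holds(b), holds(c), holds(f), linked(a,a), linked(a,d), linked(d,b), linked(d,d), near(a)}
2. drop(d,d)  →  {at(d), holds(b), holds(c), holds(f), linked(a,a), linked(a,d), linked(d,b), near(a), near(d)}
3. move(d,f)  →  {holds(b), holds(c), linked(a,a), linked(a,d), linked(d,b), linked(d,f), linked(f,f), near(a), near(d)}
4. drop(f,f)  →  {at(f), holds(b), holds(c), linked(a,a), linked(a,d), linked(d,b), linked(d,f), near(a), near(d), near(f)}
optimal plan length = 4; 4 ≤ 6

Yes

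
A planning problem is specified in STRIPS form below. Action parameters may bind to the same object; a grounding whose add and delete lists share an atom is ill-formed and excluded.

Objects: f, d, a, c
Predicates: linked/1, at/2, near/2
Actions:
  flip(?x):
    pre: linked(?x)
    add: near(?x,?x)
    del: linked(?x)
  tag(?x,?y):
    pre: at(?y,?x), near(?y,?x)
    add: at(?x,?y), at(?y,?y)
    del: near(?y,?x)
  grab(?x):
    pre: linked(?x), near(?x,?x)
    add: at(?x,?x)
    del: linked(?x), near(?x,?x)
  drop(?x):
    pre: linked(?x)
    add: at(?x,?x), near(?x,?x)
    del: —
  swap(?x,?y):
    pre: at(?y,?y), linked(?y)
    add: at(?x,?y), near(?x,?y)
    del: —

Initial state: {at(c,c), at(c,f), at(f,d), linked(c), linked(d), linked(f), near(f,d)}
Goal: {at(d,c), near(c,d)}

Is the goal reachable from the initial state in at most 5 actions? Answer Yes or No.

1. drop(d)  →  {at(c,c), at(c,f), at(d,d), at(f,d), linked(c), linked(d), linked(f), near(d,d), near(f,d)}
2. swap(d,c)  →  {at(c,c), at(c,f), at(d,c), at(d,d), at(f,d), linked(c), linked(d), linked(f), near(d,c), near(d,d), near(f,d)}
3. swap(c,d)  →  {at(c,c), at(c,d), at(c,f), at(d,c), at(d,d), at(f,d), linked(c), linked(d), linked(f), near(c,d), near(d,c), near(d,d), near(f,d)}
optimal plan length = 3; 3 ≤ 5

Yes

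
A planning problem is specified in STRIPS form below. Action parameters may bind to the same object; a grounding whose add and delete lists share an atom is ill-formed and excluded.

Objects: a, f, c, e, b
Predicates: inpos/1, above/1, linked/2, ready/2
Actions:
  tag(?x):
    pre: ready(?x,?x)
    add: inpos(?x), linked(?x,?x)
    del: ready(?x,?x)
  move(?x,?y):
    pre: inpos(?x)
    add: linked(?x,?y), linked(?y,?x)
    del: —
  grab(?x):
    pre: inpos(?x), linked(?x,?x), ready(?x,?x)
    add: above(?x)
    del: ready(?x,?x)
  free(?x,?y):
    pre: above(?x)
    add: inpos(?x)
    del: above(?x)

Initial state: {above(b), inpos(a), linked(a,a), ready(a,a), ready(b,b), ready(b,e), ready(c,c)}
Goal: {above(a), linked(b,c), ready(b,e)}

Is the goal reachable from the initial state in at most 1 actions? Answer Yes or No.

1. tag(c)  →  {above(b), inpos(a), inpos(c), linked(a,a), linked(c,c), ready(a,a), ready(b,b), ready(b,e)}
2. move(c,b)  →  {above(b), inpos(a), inpos(c), linked(a,a), linked(b,c), linked(c,b), linked(c,c), ready(a,a), ready(b,b), ready(b,e)}
3. grab(a)  →  {above(a), above(b), inpos(a), inpos(c), linked(a,a), linked(b,c), linked(c,b), linked(c,c), ready(b,b), ready(b,e)}
optimal plan length = 3; 3 > 1

No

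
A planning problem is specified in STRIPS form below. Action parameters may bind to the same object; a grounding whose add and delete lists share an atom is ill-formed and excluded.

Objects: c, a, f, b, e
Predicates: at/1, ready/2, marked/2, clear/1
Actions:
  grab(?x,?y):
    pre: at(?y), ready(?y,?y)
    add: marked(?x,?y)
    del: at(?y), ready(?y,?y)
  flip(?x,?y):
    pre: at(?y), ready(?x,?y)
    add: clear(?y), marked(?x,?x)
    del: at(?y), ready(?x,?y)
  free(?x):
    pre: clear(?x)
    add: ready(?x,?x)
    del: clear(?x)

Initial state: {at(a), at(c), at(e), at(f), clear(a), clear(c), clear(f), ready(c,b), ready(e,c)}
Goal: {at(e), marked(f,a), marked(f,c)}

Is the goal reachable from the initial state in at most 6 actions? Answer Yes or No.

1. free(c)  →  {at(a), at(c), at(e), at(f), clear(a), clear(f), ready(c,b), ready(c,c), ready(e,c)}
2. grab(f,c)  →  {at(a), at(e), at(f), clear(a), clear(f), marked(f,c), ready(c,b), ready(e,c)}
3. free(a)  →  {at(a), at(e), at(f), clear(f), marked(f,c), ready(a,a), ready(c,b), ready(e,c)}
4. grab(f,a)  →  {at(e), at(f), clear(f), marked(f,a), marked(f,c), ready(c,b), ready(e,c)}
optimal plan length = 4; 4 ≤ 6

Yes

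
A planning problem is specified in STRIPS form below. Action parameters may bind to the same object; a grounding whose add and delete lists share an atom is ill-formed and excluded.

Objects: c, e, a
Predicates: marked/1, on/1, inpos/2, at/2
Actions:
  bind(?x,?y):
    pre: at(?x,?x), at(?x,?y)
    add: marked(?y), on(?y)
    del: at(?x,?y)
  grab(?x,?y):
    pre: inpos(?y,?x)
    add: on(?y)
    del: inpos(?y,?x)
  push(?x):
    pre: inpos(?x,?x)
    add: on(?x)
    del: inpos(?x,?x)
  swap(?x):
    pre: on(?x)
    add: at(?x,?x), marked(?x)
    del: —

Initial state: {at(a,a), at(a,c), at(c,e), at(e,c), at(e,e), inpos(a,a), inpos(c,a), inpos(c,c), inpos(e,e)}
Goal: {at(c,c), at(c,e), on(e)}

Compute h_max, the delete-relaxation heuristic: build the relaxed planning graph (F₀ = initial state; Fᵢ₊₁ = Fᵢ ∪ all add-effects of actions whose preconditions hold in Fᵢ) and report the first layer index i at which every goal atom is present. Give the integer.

2

F0 = init (9 atoms)
F1 = F0 ∪ {marked(a), marked(c), marked(e), on(a), on(c), on(e)}  (15 atoms)
F2 = F1 ∪ {at(c,c)}  (16 atoms)
goal ⊆ F2  ⇒  h_max = 2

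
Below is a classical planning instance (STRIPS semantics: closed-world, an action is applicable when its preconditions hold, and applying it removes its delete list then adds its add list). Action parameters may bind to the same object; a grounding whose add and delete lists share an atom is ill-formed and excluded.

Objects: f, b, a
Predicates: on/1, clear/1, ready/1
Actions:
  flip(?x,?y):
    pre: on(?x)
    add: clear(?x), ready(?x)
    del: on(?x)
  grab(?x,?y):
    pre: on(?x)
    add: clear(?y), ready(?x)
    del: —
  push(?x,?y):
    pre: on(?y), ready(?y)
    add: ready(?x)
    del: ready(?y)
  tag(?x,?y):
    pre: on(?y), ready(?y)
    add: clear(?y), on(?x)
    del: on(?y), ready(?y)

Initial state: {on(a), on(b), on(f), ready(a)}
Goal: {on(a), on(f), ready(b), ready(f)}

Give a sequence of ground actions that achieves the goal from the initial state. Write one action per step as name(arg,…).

flip(b,f); grab(f,f)

1. flip(b,f)  →  {clear(b), on(a), on(f), ready(a), ready(b)}
2. grab(f,f)  →  {clear(b), clear(f), on(a), on(f), ready(a), ready(b), ready(f)}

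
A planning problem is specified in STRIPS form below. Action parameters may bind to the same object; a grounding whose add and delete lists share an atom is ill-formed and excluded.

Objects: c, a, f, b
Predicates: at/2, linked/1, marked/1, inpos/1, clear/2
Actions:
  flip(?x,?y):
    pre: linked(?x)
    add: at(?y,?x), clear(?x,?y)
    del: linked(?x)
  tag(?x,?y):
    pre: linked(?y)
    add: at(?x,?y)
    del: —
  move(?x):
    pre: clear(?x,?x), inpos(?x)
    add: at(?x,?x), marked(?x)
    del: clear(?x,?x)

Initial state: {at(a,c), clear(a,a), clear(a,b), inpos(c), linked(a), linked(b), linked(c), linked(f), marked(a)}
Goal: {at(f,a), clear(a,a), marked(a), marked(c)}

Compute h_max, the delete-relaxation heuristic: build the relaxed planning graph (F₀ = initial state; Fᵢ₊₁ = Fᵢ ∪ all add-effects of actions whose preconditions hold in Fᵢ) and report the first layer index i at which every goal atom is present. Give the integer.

F0 = init (9 atoms)
F1 = F0 ∪ {at(a,a), at(a,b), at(a,f), at(b,a), at(b,b), at(b,c), at(b,f), at(c,a), at(c,b), at(c,c), at(c,f), at(f,a), at(f,b), at(f,c), at(f,f), clear(a,c), clear(a,f), clear(b,a), clear(b,b), clear(b,c), clear(b,f), clear(c,a), clear(c,b), clear(c,c), clear(c,f), clear(f,a), clear(f,b), clear(f,c), clear(f,f)}  (38 atoms)
F2 = F1 ∪ {marked(c)}  (39 atoms)
goal ⊆ F2  ⇒  h_max = 2

2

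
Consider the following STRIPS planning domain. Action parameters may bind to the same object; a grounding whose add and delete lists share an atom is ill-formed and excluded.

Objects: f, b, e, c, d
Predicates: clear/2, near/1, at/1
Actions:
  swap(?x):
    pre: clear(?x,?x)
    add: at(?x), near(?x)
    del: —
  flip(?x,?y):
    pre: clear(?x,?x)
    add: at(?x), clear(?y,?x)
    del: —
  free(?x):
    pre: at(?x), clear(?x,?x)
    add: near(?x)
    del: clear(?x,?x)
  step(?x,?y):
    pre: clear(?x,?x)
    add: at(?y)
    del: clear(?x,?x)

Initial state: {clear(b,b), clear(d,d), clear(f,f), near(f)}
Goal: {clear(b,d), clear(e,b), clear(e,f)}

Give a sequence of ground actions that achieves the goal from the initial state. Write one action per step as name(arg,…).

1. flip(f,e)  →  {at(f), clear(b,b), clear(d,d), clear(e,f), clear(f,f), near(f)}
2. flip(b,e)  →  {at(b), at(f), clear(b,b), clear(d,d), clear(e,b), clear(e,f), clear(f,f), near(f)}
3. flip(d,b)  →  {at(b), at(d), at(f), clear(b,b), clear(b,d), clear(d,d), clear(e,b), clear(e,f), clear(f,f), near(f)}

flip(f,e); flip(b,e); flip(d,b)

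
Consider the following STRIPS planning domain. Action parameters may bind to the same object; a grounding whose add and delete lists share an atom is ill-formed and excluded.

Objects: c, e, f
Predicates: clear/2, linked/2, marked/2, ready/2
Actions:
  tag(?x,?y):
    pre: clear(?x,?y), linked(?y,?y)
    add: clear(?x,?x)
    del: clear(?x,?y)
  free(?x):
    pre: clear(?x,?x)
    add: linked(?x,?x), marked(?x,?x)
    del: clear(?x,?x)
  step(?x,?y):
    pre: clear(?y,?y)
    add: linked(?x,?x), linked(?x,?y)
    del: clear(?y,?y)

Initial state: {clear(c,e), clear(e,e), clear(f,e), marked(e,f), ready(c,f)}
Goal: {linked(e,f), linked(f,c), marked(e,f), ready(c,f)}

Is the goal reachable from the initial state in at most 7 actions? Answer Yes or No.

Yes

1. free(e)  →  {clear(c,e), clear(f,e), linked(e,e), marked(e,e), marked(e,f), ready(c,f)}
2. tag(c,e)  →  {clear(c,c), clear(f,e), linked(e,e), marked(e,e), marked(e,f), ready(c,f)}
3. tag(f,e)  →  {clear(c,c), clear(f,f), linked(e,e), marked(e,e), marked(e,f), ready(c,f)}
4. step(e,f)  →  {clear(c,c), linked(e,e), linked(e,f), marked(e,e), marked(e,f), ready(c,f)}
5. step(f,c)  →  {linked(e,e), linked(e,f), linked(f,c), linked(f,f), marked(e,e), marked(e,f), ready(c,f)}
optimal plan length = 5; 5 ≤ 7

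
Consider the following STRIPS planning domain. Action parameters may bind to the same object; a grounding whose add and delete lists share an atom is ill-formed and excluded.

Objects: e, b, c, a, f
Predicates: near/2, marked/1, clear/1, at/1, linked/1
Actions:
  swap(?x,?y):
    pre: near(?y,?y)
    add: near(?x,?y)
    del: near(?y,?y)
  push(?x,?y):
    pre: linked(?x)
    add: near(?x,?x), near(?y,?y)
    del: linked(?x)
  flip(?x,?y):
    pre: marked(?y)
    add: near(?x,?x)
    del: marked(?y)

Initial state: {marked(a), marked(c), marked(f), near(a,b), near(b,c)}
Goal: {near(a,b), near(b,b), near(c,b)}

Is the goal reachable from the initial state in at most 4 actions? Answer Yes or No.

1. flip(b,c)  →  {marked(a), marked(f), near(a,b), near(b,b), near(b,c)}
2. swap(c,b)  →  {marked(a), marked(f), near(a,b), near(b,c), near(c,b)}
3. flip(b,a)  →  {marked(f), near(a,b), near(b,b), near(b,c), near(c,b)}
optimal plan length = 3; 3 ≤ 4

Yes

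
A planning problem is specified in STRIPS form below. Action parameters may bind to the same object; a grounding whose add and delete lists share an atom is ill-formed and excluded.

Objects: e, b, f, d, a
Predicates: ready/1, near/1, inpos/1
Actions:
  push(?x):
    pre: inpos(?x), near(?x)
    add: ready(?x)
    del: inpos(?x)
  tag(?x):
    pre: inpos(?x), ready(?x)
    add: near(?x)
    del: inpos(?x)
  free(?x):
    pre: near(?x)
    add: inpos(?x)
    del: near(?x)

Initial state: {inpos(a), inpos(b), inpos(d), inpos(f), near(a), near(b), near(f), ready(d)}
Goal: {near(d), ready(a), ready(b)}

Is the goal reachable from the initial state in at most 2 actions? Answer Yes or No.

1. push(b)  →  {inpos(a), inpos(d), inpos(f), near(a), near(b), near(f), ready(b), ready(d)}
2. push(a)  →  {inpos(d), inpos(f), near(a), near(b), near(f), ready(a), ready(b), ready(d)}
3. tag(d)  →  {inpos(f), near(a), near(b), near(d), near(f), ready(a), ready(b), ready(d)}
optimal plan length = 3; 3 > 2

No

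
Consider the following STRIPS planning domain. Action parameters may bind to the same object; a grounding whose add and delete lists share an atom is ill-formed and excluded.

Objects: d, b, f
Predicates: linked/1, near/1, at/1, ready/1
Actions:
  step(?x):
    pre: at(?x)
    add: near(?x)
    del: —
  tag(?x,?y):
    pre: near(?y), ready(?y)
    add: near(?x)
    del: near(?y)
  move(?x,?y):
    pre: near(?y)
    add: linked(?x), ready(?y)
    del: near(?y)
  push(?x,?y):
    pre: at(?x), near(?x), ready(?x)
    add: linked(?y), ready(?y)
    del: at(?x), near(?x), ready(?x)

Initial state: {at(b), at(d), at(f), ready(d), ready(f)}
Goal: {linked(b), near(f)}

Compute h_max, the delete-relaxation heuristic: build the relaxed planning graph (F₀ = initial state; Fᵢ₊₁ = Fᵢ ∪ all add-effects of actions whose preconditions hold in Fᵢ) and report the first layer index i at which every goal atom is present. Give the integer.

2

F0 = init (5 atoms)
F1 = F0 ∪ {near(b), near(d), near(f)}  (8 atoms)
F2 = F1 ∪ {linked(b), linked(d), linked(f), ready(b)}  (12 atoms)
goal ⊆ F2  ⇒  h_max = 2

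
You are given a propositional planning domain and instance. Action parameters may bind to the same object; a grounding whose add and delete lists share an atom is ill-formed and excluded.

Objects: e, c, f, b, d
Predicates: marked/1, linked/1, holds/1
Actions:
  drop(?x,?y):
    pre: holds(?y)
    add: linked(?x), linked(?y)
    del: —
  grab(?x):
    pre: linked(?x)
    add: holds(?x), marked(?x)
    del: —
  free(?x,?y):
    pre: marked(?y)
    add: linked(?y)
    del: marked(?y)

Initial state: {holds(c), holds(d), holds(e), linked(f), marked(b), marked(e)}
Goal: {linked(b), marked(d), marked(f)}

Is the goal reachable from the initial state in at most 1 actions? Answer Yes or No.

1. drop(b,d)  →  {holds(c), holds(d), holds(e), linked(b), linked(d), linked(f), marked(b), marked(e)}
2. grab(f)  →  {holds(c), holds(d), holds(e), holds(f), linked(b), linked(d), linked(f), marked(b), marked(e), marked(f)}
3. grab(d)  →  {holds(c), holds(d), holds(e), holds(f), linked(b), linked(d), linked(f), marked(b), marked(d), marked(e), marked(f)}
optimal plan length = 3; 3 > 1

No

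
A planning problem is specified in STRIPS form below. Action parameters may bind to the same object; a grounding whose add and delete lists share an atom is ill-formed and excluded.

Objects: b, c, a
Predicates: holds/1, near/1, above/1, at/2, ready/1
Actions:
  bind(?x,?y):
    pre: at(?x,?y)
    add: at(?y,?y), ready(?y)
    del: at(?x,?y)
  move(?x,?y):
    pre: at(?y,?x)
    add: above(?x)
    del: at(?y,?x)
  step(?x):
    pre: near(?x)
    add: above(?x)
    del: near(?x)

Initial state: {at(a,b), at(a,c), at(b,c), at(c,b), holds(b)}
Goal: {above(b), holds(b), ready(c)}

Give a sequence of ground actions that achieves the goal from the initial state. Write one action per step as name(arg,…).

bind(b,c); move(b,c)

1. bind(b,c)  →  {at(a,b), at(a,c), at(c,b), at(c,c), holds(b), ready(c)}
2. move(b,c)  →  {above(b), at(a,b), at(a,c), at(c,c), holds(b), ready(c)}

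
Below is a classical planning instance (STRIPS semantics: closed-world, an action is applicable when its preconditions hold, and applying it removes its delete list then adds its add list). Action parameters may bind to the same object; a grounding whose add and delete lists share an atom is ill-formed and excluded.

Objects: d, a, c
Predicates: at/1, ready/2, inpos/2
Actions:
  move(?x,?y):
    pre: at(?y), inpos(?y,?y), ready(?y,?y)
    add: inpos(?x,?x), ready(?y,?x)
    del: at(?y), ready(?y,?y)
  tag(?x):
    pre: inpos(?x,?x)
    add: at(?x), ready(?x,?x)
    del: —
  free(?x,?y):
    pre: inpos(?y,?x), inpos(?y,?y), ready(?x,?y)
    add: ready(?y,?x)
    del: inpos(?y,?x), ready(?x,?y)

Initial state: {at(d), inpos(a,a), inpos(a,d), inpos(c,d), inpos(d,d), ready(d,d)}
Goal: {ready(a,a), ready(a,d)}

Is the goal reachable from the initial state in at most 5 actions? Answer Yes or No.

1. move(a,d)  →  {inpos(a,a), inpos(a,d), inpos(c,d), inpos(d,d), ready(d,a)}
2. tag(a)  →  {at(a), inpos(a,a), inpos(a,d), inpos(c,d), inpos(d,d), ready(a,a), ready(d,a)}
3. free(d,a)  →  {at(a), inpos(a,a), inpos(c,d), inpos(d,d), ready(a,a), ready(a,d)}
optimal plan length = 3; 3 ≤ 5

Yes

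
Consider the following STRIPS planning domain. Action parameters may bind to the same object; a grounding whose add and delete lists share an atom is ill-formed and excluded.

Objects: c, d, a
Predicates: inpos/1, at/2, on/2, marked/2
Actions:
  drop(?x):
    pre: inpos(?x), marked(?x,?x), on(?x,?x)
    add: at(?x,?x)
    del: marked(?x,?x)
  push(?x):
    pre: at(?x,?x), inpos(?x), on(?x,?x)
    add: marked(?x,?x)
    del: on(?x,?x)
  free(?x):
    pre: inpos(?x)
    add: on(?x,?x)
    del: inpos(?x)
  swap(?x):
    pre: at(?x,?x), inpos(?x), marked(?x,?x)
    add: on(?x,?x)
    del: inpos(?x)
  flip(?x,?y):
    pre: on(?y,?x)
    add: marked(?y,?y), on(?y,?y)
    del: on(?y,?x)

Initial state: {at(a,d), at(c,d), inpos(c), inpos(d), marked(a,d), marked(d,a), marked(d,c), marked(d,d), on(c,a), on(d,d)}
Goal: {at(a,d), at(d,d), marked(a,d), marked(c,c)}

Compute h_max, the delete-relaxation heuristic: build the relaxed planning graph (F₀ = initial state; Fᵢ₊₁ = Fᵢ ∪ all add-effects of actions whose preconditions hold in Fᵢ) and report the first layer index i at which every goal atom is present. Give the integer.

1

F0 = init (10 atoms)
F1 = F0 ∪ {at(d,d), marked(c,c), on(c,c)}  (13 atoms)
goal ⊆ F1  ⇒  h_max = 1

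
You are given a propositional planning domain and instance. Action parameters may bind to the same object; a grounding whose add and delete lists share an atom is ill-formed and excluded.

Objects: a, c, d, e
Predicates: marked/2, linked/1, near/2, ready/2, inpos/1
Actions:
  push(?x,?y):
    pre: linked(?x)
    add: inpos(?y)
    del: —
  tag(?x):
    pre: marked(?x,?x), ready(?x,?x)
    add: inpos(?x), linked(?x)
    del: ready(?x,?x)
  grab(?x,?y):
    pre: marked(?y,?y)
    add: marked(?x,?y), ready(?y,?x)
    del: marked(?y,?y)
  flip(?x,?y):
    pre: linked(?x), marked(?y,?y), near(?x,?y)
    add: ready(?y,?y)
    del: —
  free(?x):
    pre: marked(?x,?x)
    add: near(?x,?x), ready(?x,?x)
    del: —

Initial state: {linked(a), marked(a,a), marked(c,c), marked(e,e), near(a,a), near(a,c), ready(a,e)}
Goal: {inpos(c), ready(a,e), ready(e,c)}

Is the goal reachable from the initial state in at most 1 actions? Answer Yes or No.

No

1. push(a,c)  →  {inpos(c), linked(a), marked(a,a), marked(c,c), marked(e,e), near(a,a), near(a,c), ready(a,e)}
2. grab(c,e)  →  {inpos(c), linked(a), marked(a,a), marked(c,c), marked(c,e), near(a,a), near(a,c), ready(a,e), ready(e,c)}
optimal plan length = 2; 2 > 1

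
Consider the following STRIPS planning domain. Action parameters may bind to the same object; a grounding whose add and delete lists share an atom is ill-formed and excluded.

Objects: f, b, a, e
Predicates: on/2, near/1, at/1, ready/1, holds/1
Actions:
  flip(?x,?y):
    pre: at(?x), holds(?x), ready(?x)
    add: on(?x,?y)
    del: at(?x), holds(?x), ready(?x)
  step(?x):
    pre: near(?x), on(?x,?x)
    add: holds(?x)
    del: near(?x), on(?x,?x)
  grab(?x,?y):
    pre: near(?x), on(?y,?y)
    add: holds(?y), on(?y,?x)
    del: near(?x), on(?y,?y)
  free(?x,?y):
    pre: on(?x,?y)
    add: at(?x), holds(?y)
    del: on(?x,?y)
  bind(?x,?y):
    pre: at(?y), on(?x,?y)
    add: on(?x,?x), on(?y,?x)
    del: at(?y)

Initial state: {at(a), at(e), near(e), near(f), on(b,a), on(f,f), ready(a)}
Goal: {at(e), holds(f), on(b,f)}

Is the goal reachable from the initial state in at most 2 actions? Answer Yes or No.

No

1. grab(e,f)  →  {at(a), at(e), holds(f), near(f), on(b,a), on(f,e), ready(a)}
2. bind(b,a)  →  {at(e), holds(f), near(f), on(a,b), on(b,a), on(b,b), on(f,e), ready(a)}
3. grab(f,b)  →  {at(e), holds(b), holds(f), on(a,b), on(b,a), on(b,f), on(f,e), ready(a)}
optimal plan length = 3; 3 > 2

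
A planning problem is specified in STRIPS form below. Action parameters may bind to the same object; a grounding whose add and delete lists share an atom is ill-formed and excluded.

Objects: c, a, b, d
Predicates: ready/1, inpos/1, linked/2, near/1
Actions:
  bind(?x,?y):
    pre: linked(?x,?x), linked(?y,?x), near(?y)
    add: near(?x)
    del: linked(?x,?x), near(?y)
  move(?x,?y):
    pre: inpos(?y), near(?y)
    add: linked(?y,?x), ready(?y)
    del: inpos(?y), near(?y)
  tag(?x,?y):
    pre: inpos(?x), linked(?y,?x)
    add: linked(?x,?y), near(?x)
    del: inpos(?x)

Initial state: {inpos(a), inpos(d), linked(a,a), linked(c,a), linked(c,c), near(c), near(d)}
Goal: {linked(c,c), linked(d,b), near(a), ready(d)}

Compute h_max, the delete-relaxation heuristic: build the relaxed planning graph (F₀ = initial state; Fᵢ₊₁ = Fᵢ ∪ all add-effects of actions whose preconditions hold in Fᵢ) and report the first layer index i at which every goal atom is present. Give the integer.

F0 = init (7 atoms)
F1 = F0 ∪ {linked(a,c), linked(d,a), linked(d,b), linked(d,c), linked(d,d), near(a), ready(d)}  (14 atoms)
goal ⊆ F1  ⇒  h_max = 1

1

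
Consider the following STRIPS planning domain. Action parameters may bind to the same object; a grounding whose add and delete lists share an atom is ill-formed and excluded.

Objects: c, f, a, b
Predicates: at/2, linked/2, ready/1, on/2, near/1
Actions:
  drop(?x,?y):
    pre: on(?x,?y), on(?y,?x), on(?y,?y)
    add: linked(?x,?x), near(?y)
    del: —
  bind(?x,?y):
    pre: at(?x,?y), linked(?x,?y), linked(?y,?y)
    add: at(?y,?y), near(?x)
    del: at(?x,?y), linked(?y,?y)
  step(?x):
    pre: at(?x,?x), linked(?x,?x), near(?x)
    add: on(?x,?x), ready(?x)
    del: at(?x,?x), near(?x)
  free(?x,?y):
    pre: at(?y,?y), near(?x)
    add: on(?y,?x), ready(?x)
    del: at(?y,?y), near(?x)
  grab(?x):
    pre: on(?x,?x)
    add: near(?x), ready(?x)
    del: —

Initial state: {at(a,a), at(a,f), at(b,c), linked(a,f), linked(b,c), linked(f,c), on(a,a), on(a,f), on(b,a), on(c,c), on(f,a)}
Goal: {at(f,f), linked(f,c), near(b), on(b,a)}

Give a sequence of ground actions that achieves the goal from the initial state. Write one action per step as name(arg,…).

drop(c,c); drop(f,a); bind(a,f); bind(b,c)

1. drop(c,c)  →  {at(a,a), at(a,f), at(b,c), linked(a,f), linked(b,c), linked(c,c), linked(f,c), near(c), on(a,a), on(a,f), on(b,a), on(c,c), on(f,a)}
2. drop(f,a)  →  {at(a,a), at(a,f), at(b,c), linked(a,f), linked(b,c), linked(c,c), linked(f,c), linked(f,f), near(a), near(c), on(a,a), on(a,f), on(b,a), on(c,c), on(f,a)}
3. bind(a,f)  →  {at(a,a), at(b,c), at(f,f), linked(a,f), linked(b,c), linked(c,c), linked(f,c), near(a), near(c), on(a,a), on(a,f), on(b,a), on(c,c), on(f,a)}
4. bind(b,c)  →  {at(a,a), at(c,c), at(f,f), linked(a,f), linked(b,c), linked(f,c), near(a), near(b), near(c), on(a,a), on(a,f), on(b,a), on(c,c), on(f,a)}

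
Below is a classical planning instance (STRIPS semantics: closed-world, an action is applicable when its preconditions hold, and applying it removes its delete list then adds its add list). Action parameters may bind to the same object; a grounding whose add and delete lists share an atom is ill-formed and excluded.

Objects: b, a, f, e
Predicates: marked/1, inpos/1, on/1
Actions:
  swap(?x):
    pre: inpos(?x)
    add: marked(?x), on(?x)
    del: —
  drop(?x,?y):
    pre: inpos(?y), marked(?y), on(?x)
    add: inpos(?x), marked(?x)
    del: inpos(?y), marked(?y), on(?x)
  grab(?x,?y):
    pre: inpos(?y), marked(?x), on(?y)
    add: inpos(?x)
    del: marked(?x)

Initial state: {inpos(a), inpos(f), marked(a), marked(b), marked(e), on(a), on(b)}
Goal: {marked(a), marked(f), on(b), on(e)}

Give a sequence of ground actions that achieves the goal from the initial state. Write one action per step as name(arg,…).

1. swap(f)  →  {inpos(a), inpos(f), marked(a), marked(b), marked(e), marked(f), on(a), on(b), on(f)}
2. grab(e,a)  →  {inpos(a), inpos(e), inpos(f), marked(a), marked(b), marked(f), on(a), on(b), on(f)}
3. swap(e)  →  {inpos(a), inpos(e), inpos(f), marked(a), marked(b), marked(e), marked(f), on(a), on(b), on(e), on(f)}

swap(f); grab(e,a); swap(e)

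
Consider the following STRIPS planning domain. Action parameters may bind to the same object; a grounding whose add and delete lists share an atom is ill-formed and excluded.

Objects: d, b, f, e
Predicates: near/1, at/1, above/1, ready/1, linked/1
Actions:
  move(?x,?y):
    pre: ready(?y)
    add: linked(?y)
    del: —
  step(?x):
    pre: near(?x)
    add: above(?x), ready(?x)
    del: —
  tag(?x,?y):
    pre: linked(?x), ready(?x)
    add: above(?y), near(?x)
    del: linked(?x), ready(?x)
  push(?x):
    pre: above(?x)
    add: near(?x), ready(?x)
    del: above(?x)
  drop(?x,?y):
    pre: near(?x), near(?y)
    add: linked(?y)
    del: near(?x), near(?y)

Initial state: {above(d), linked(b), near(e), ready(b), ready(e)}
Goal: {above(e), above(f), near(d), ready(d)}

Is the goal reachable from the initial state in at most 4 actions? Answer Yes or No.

1. step(e)  →  {above(d), above(e), linked(b), near(e), ready(b), ready(e)}
2. tag(b,f)  →  {above(d), above(e), above(f), near(b), near(e), ready(e)}
3. push(d)  →  {above(e), above(f), near(b), near(d), near(e), ready(d), ready(e)}
optimal plan length = 3; 3 ≤ 4

Yes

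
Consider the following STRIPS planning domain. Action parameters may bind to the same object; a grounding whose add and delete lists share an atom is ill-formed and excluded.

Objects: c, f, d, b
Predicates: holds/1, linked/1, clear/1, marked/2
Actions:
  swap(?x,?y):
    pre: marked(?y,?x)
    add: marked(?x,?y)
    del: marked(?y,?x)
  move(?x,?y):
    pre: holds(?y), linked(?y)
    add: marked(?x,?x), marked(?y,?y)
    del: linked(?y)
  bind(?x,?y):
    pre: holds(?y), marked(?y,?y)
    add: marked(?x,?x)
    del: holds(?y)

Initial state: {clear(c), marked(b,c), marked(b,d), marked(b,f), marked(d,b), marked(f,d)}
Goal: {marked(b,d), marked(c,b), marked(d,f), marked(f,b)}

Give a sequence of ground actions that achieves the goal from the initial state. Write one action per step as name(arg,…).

swap(c,b); swap(f,b); swap(d,f)

1. swap(c,b)  →  {clear(c), marked(b,d), marked(b,f), marked(c,b), marked(d,b), marked(f,d)}
2. swap(f,b)  →  {clear(c), marked(b,d), marked(c,b), marked(d,b), marked(f,b), marked(f,d)}
3. swap(d,f)  →  {clear(c), marked(b,d), marked(c,b), marked(d,b), marked(d,f), marked(f,b)}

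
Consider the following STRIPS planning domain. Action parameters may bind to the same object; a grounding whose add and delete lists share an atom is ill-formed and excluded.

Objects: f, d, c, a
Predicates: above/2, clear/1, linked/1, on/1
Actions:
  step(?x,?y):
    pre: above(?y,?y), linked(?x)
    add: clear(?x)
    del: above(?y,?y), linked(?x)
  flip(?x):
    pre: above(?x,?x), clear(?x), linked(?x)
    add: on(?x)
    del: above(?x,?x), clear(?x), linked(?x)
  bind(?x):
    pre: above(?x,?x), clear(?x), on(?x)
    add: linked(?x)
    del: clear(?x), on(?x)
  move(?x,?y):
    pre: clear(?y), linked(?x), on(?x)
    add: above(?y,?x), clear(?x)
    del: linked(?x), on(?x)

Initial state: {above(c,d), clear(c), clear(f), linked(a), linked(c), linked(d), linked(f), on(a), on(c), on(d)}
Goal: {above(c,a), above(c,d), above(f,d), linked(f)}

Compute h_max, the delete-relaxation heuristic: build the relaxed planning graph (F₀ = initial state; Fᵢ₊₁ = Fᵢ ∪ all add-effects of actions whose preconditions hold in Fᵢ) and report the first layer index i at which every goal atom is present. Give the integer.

1

F0 = init (10 atoms)
F1 = F0 ∪ {above(c,a), above(c,c), above(f,a), above(f,c), above(f,d), clear(a), clear(d)}  (17 atoms)
goal ⊆ F1  ⇒  h_max = 1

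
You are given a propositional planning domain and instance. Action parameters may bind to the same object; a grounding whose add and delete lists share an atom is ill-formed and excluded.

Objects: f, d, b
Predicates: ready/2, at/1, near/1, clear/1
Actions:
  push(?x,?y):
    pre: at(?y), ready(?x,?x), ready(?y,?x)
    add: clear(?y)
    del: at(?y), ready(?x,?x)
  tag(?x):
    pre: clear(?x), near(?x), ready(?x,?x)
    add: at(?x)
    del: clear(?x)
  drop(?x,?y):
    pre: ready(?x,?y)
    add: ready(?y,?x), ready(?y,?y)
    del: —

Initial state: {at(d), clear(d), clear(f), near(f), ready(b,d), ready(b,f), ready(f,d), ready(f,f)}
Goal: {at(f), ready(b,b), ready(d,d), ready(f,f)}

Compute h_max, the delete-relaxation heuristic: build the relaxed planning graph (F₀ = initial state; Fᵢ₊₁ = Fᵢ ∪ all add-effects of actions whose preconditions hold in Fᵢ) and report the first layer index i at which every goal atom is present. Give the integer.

2

F0 = init (8 atoms)
F1 = F0 ∪ {at(f), ready(d,b), ready(d,d), ready(d,f), ready(f,b)}  (13 atoms)
F2 = F1 ∪ {ready(b,b)}  (14 atoms)
goal ⊆ F2  ⇒  h_max = 2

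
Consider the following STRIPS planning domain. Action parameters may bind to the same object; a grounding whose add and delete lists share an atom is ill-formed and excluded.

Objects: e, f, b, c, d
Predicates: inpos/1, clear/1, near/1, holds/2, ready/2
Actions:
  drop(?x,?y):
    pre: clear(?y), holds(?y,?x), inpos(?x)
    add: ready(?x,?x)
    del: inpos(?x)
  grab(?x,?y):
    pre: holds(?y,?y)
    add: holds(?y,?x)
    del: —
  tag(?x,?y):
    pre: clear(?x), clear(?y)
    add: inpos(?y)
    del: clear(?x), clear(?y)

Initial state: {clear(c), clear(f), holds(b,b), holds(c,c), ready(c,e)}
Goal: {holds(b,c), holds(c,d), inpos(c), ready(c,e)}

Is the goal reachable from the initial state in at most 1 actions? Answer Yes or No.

No

1. grab(c,b)  →  {clear(c), clear(f), holds(b,b), holds(b,c), holds(c,c), ready(c,e)}
2. grab(d,c)  →  {clear(c), clear(f), holds(b,b), holds(b,c), holds(c,c), holds(c,d), ready(c,e)}
3. tag(f,c)  →  {holds(b,b), holds(b,c), holds(c,c), holds(c,d), inpos(c), ready(c,e)}
optimal plan length = 3; 3 > 1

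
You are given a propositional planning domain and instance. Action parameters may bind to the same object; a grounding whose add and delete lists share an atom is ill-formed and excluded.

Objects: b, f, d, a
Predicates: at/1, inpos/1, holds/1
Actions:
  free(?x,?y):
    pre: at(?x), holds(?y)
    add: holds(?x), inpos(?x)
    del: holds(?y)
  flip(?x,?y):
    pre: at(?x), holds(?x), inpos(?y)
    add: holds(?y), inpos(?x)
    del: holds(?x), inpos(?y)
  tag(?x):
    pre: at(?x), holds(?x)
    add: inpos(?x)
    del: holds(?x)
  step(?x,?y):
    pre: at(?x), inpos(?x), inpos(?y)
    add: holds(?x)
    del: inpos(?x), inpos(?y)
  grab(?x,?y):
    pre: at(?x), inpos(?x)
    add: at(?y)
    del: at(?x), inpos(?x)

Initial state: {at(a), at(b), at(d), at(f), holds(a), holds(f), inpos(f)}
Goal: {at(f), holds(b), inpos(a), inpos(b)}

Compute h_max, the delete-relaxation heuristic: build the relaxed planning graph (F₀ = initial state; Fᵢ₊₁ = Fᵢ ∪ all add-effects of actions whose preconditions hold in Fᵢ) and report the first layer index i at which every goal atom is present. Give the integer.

1

F0 = init (7 atoms)
F1 = F0 ∪ {holds(b), holds(d), inpos(a), inpos(b), inpos(d)}  (12 atoms)
goal ⊆ F1  ⇒  h_max = 1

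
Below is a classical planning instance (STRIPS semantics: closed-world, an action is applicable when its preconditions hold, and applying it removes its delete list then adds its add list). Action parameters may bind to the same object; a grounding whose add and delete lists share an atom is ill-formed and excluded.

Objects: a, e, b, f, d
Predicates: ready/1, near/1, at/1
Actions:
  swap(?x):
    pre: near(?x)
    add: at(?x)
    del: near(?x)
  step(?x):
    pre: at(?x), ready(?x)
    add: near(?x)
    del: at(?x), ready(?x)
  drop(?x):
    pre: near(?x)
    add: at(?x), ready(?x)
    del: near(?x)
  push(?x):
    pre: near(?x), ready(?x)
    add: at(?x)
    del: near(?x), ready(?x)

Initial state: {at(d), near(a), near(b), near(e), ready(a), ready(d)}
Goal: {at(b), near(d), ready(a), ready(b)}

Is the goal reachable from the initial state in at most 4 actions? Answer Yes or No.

Yes

1. step(d)  →  {near(a), near(b), near(d), near(e), ready(a)}
2. drop(b)  →  {at(b), near(a), near(d), near(e), ready(a), ready(b)}
optimal plan length = 2; 2 ≤ 4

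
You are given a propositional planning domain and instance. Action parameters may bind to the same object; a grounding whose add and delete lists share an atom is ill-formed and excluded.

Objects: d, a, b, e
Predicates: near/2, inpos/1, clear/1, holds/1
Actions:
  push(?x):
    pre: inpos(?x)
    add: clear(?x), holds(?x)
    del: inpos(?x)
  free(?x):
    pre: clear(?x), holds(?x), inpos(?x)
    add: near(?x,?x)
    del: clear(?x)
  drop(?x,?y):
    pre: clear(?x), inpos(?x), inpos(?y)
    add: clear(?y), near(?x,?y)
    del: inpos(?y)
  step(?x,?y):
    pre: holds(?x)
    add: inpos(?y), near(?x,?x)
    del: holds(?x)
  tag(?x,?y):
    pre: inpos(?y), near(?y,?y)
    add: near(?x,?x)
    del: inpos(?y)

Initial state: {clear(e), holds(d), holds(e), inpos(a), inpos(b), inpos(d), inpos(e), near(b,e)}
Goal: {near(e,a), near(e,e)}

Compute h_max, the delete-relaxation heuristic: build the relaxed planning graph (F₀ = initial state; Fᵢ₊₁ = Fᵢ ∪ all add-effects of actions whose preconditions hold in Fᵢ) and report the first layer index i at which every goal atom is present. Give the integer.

F0 = init (8 atoms)
F1 = F0 ∪ {clear(a), clear(b), clear(d), holds(a), holds(b), near(d,d), near(e,a), near(e,b), near(e,d), near(e,e)}  (18 atoms)
goal ⊆ F1  ⇒  h_max = 1

1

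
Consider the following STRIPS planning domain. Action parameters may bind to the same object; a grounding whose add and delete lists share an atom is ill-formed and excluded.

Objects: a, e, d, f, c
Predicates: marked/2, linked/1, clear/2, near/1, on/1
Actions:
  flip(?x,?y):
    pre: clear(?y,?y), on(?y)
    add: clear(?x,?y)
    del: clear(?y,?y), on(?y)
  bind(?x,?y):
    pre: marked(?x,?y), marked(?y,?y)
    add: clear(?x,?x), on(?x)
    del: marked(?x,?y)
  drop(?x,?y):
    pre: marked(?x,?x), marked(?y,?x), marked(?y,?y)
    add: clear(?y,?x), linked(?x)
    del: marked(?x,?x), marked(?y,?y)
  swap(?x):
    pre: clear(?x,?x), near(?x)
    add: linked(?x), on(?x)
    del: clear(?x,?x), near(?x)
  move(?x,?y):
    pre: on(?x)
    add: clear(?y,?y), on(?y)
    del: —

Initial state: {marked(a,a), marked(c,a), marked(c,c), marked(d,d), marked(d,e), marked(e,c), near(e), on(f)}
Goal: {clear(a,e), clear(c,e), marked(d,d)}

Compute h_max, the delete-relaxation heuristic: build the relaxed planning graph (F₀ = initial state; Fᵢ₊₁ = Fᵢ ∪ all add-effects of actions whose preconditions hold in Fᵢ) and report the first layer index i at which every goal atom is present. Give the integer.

F0 = init (8 atoms)
F1 = F0 ∪ {clear(a,a), clear(c,a), clear(c,c), clear(d,d), clear(e,e), clear(f,f), linked(a), linked(c), linked(d), on(a), on(c), on(d), on(e)}  (21 atoms)
F2 = F1 ∪ {clear(a,c), clear(a,d), clear(a,e), clear(a,f), clear(c,d), clear(c,e), clear(c,f), clear(d,a), clear(d,c), clear(d,e), clear(d,f), clear(e,a), clear(e,c), clear(e,d), clear(e,f), clear(f,a), clear(f,c), clear(f,d), clear(f,e), linked(e)}  (41 atoms)
goal ⊆ F2  ⇒  h_max = 2

2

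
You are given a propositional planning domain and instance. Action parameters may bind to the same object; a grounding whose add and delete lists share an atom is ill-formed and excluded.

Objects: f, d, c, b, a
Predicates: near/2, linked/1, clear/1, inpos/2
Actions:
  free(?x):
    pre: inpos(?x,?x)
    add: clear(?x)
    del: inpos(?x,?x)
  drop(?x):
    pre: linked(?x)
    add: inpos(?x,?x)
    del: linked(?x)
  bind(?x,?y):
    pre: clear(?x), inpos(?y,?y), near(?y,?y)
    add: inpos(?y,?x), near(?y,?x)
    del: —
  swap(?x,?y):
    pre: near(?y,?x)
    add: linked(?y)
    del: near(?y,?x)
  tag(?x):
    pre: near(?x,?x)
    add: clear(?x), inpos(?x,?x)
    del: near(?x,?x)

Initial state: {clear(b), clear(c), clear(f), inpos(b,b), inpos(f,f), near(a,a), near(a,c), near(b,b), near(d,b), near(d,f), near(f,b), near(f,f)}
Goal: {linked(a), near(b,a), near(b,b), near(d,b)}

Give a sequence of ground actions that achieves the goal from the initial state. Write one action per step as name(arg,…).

1. swap(c,a)  →  {clear(b), clear(c), clear(f), inpos(b,b), inpos(f,f), linked(a), near(a,a), near(b,b), near(d,b), near(d,f), near(f,b), near(f,f)}
2. tag(a)  →  {clear(a), clear(b), clear(c), clear(f), inpos(a,a), inpos(b,b), inpos(f,f), linked(a), near(b,b), near(d,b), near(d,f), near(f,b), near(f,f)}
3. bind(a,b)  →  {clear(a), clear(b), clear(c), clear(f), inpos(a,a), inpos(b,a), inpos(b,b), inpos(f,f), linked(a), near(b,a), near(b,b), near(d,b), near(d,f), near(f,b), near(f,f)}

swap(c,a); tag(a); bind(a,b)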